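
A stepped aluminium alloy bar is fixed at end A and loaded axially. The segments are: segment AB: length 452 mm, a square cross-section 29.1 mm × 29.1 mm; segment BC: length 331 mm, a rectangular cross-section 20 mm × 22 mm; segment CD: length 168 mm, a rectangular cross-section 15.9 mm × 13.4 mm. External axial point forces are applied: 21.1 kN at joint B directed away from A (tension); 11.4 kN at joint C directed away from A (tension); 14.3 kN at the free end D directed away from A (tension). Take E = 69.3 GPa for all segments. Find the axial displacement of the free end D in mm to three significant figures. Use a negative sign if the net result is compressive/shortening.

Internal axial forces (sectioning from the free end, tension +): N_CD = 14.3 kN, N_BC = 25.7 kN, N_AB = 46.8 kN.
A_AB = 846.8 mm².
A_BC = 440 mm².
A_CD = 213.1 mm².
δ_AB = 46800·452/(846.8·69300) = 0.3605 mm
δ_BC = 25700·331/(440·69300) = 0.279 mm
δ_CD = 14300·168/(213.1·69300) = 0.1627 mm
δ = Σδ_i = 0.8022 mm.

0.802 mm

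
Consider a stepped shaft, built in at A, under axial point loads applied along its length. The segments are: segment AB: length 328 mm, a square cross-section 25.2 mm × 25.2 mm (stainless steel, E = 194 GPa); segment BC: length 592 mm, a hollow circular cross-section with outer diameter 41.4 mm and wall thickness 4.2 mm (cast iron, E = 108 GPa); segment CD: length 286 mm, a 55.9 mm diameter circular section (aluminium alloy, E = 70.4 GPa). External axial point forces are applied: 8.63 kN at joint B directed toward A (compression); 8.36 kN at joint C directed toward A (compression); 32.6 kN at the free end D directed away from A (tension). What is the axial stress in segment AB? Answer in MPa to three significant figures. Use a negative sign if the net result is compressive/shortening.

24.6 MPa

Internal axial forces (sectioning from the free end, tension +): N_CD = 32.6 kN, N_BC = 24.24 kN, N_AB = 15.61 kN.
A_AB = 635 mm².
σ_AB = N_AB/A_AB = 15610/635 = 24.58 MPa.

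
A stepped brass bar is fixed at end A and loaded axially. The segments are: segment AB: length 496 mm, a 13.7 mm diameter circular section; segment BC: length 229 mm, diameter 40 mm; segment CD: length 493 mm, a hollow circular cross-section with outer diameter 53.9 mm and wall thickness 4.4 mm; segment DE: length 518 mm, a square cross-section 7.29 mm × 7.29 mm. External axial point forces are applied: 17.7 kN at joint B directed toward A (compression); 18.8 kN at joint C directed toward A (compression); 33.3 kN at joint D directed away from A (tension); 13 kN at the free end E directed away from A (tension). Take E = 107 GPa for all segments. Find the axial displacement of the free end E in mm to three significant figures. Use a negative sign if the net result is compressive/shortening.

Internal axial forces (sectioning from the free end, tension +): N_DE = 13 kN, N_CD = 46.3 kN, N_BC = 27.5 kN, N_AB = 9.8 kN.
A_AB = 147.4 mm².
A_BC = 1257 mm².
A_CD = 684.2 mm².
A_DE = 53.14 mm².
δ_AB = 9800·496/(147.4·107000) = 0.3082 mm
δ_BC = 27500·229/(1257·107000) = 0.04684 mm
δ_CD = 46300·493/(684.2·107000) = 0.3118 mm
δ_DE = 13000·518/(53.14·107000) = 1.184 mm
δ = Σδ_i = 1.851 mm.

1.85 mm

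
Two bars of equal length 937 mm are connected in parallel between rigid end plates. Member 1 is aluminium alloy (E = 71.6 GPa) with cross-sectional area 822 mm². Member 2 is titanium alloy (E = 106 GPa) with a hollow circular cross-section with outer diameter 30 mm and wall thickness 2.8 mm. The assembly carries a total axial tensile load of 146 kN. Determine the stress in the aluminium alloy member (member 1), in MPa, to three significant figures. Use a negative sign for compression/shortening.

124 MPa

A_2 = 239.3 mm².
Equal strain + equilibrium ⇒ each member carries load in proportion to AE: A₁E₁ = 58860000 N, A₂E₂ = 25360000 N, ΣAE = 84220000 N.
σ₁ = P·E₁/ΣAE = 146000·71600/84220000 = 124.1 MPa.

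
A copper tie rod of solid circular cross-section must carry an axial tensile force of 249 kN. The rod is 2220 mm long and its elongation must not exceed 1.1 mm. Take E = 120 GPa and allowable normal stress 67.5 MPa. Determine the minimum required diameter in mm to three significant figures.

Required area A ≥ P/σ_allow = 249000/67.5 = 3689 mm².
For a solid circular section, d ≥ √(4A/π) = 68.53 mm.
Elongation limit: A ≥ PL/(Eδ_allow) = 249000·2220/(120000·1.1) = 4188 mm² ⇒ d ≥ 73.02 mm.
The elongation limit governs.

73.0 mm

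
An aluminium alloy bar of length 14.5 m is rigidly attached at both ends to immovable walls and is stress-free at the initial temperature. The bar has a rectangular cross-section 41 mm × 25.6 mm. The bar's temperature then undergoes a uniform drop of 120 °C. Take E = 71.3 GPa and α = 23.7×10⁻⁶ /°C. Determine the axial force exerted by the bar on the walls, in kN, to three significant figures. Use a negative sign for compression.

213 kN

Free thermal expansion αLΔT = 23.7e-6 · 14500 · -120 = -41.24 mm.
The walls impose strain ε = −(-41.24)/14500 = 2.8440e-03; σ = Eε = 71300 · 2.8440e-03 = 202.8 MPa.
Wall reaction R = σ·A = 202.8·1050 = 212800 N = 212.8 kN.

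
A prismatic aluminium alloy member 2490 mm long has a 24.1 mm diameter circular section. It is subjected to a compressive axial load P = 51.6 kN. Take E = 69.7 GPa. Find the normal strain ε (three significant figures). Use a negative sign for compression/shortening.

-0.00162

A = 456.2 mm².
σ = N/A = -113.1 MPa; ε = σ/E = -113.1/69700 = -1.623e-03.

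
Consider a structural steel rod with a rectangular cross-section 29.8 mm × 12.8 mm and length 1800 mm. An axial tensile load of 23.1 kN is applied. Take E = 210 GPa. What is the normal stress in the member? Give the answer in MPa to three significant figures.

A = 381.4 mm².
σ = N/A = 23100/381.4 = 60.56 MPa.

60.6 MPa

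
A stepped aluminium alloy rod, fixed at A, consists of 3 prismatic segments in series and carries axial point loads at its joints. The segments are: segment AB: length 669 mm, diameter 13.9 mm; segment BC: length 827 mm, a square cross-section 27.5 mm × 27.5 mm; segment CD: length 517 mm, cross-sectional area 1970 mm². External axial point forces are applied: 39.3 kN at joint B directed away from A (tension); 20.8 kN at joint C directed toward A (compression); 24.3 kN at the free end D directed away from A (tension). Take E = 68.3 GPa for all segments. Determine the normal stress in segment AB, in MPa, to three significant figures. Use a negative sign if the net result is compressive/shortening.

Internal axial forces (sectioning from the free end, tension +): N_CD = 24.3 kN, N_BC = 3.5 kN, N_AB = 42.8 kN.
A_AB = 151.7 mm².
σ_AB = N_AB/A_AB = 42800/151.7 = 282 MPa.

282 MPa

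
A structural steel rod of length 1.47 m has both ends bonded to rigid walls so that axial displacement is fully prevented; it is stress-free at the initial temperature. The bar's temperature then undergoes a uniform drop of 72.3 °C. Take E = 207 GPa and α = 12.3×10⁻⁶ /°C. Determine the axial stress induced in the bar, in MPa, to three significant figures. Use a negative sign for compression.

Free thermal expansion αLΔT = 12.3e-6 · 1470 · -72.3 = -1.307 mm.
The walls impose strain ε = −(-1.307)/1470 = 8.8929e-04; σ = Eε = 207000 · 8.8929e-04 = 184.1 MPa.

184 MPa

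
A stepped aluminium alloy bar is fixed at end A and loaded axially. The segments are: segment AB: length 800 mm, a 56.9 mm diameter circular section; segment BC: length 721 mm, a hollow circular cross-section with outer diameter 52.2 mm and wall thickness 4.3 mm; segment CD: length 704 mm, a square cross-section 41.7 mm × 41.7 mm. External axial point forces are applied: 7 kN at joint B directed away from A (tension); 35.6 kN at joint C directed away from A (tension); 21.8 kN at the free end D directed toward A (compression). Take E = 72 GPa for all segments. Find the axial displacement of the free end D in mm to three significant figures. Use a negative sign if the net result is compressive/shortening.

Internal axial forces (sectioning from the free end, tension +): N_CD = -21.8 kN, N_BC = 13.8 kN, N_AB = 20.8 kN.
A_AB = 2543 mm².
A_BC = 647.1 mm².
A_CD = 1739 mm².
δ_AB = 20800·800/(2543·72000) = 0.09089 mm
δ_BC = 13800·721/(647.1·72000) = 0.2136 mm
δ_CD = -21800·704/(1739·72000) = -0.1226 mm
δ = Σδ_i = 0.1819 mm.

0.182 mm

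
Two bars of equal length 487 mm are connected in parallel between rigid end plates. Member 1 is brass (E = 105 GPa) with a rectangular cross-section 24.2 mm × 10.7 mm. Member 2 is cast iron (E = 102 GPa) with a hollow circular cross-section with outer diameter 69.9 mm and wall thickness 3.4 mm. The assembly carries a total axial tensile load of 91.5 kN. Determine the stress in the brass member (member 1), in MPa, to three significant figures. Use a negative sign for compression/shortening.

A_1 = 258.9 mm².
A_2 = 710.3 mm².
Equal strain + equilibrium ⇒ each member carries load in proportion to AE: A₁E₁ = 27190000 N, A₂E₂ = 72450000 N, ΣAE = 99640000 N.
σ₁ = P·E₁/ΣAE = 91500·105000/99640000 = 96.42 MPa.

96.4 MPa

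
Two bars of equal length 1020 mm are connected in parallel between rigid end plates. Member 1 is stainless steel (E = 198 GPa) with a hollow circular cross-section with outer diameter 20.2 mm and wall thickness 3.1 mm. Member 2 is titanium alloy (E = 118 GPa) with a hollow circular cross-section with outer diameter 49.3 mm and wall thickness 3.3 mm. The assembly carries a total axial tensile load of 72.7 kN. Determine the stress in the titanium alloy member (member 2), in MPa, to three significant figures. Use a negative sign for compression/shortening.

96.1 MPa

A_1 = 166.5 mm².
A_2 = 476.9 mm².
Equal strain + equilibrium ⇒ each member carries load in proportion to AE: A₁E₁ = 32970000 N, A₂E₂ = 56270000 N, ΣAE = 89250000 N.
σ₂ = P·E₂/ΣAE = 72700·118000/89250000 = 96.12 MPa.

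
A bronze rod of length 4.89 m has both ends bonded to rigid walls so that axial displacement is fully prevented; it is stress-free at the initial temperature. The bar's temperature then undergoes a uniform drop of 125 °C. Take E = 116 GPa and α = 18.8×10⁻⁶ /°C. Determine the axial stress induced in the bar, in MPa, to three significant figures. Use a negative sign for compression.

273 MPa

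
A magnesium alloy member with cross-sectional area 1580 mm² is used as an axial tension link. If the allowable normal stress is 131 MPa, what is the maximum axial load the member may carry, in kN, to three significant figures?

207 kN

P_max = σ_allow · A = 131 · 1580 = 207000 N = 207 kN.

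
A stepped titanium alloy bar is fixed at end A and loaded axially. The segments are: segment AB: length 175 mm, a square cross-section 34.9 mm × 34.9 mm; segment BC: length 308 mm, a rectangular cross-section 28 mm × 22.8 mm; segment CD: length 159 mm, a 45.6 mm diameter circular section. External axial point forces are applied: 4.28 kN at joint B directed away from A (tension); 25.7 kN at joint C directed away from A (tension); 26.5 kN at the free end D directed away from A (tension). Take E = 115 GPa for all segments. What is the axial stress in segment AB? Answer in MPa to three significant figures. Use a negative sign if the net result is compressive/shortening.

46.4 MPa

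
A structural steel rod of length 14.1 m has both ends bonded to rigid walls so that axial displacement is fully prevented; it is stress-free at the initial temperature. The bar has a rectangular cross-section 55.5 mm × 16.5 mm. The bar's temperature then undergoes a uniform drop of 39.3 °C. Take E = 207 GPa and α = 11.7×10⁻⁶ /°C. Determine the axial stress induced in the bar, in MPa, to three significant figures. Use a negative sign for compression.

Free thermal expansion αLΔT = 11.7e-6 · 14100 · -39.3 = -6.483 mm.
The walls impose strain ε = −(-6.483)/14100 = 4.5981e-04; σ = Eε = 207000 · 4.5981e-04 = 95.18 MPa.

95.2 MPa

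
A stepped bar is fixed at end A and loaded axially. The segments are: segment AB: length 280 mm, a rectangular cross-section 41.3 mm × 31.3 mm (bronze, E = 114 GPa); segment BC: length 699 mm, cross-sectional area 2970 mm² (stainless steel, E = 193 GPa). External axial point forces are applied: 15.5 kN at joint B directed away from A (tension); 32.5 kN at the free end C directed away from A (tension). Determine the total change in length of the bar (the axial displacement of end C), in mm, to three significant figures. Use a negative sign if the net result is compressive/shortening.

Internal axial forces (sectioning from the free end, tension +): N_BC = 32.5 kN, N_AB = 48 kN.
A_AB = 1293 mm².
δ_AB = 48000·280/(1293·114000) = 0.0912 mm
δ_BC = 32500·699/(2970·193000) = 0.03963 mm
δ = Σδ_i = 0.1308 mm.

0.131 mm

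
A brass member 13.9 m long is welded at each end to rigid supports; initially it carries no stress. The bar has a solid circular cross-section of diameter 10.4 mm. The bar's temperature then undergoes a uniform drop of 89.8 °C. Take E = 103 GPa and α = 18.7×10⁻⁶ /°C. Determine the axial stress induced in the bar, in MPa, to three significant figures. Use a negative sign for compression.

Free thermal expansion αLΔT = 18.7e-6 · 13900 · -89.8 = -23.34 mm.
The walls impose strain ε = −(-23.34)/13900 = 1.6793e-03; σ = Eε = 103000 · 1.6793e-03 = 173 MPa.

173 MPa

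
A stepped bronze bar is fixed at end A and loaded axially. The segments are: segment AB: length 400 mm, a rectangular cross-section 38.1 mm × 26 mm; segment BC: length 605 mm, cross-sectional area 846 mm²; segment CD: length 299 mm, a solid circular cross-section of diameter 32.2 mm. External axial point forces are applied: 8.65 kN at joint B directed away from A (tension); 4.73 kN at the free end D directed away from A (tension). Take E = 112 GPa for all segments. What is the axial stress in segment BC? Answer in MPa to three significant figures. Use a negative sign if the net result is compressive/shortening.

5.59 MPa

Internal axial forces (sectioning from the free end, tension +): N_CD = 4.73 kN, N_BC = 4.73 kN, N_AB = 13.38 kN.
σ_BC = N_BC/A_BC = 4730/846 = 5.591 MPa.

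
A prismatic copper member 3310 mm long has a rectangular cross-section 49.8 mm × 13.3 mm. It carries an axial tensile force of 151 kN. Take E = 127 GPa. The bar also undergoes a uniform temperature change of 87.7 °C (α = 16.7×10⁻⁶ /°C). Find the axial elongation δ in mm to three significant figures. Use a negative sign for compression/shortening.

A = 662.3 mm².
δ_mech = NL/(AE) = 151000·3310/(662.3·127000) = 5.942 mm.
δ_thermal = αLΔT = 16.7e-6·3310·87.7 = 4.848 mm.
δ = δ_mech + δ_thermal = 10.79 mm.

10.8 mm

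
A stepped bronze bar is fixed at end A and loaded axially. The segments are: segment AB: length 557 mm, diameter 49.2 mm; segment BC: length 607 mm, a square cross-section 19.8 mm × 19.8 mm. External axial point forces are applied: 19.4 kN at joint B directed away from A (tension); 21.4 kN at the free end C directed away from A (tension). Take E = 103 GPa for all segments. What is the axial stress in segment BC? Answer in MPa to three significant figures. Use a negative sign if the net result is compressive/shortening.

54.6 MPa

Internal axial forces (sectioning from the free end, tension +): N_BC = 21.4 kN, N_AB = 40.8 kN.
A_BC = 392 mm².
σ_BC = N_BC/A_BC = 21400/392 = 54.59 MPa.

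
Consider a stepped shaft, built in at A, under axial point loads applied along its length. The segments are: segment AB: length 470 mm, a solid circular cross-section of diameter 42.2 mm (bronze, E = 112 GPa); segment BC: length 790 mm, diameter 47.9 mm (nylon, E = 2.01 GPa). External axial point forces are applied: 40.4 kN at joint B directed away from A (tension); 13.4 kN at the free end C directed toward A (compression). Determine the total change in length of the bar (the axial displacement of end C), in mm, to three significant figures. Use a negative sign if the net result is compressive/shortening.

-2.84 mm

Internal axial forces (sectioning from the free end, tension +): N_BC = -13.4 kN, N_AB = 27 kN.
A_AB = 1399 mm².
A_BC = 1802 mm².
δ_AB = 27000·470/(1399·112000) = 0.08101 mm
δ_BC = -13400·790/(1802·2010) = -2.923 mm
δ = Σδ_i = -2.842 mm.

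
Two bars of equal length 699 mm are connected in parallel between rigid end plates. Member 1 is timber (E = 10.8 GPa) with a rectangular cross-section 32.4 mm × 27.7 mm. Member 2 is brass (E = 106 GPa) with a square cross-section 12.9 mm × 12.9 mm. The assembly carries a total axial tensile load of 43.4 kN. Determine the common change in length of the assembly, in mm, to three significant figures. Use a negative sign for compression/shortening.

1.11 mm

A_1 = 897.5 mm².
A_2 = 166.4 mm².
Equal strain + equilibrium ⇒ each member carries load in proportion to AE: A₁E₁ = 9693000 N, A₂E₂ = 17640000 N, ΣAE = 27330000 N.
δ = PL/ΣAE = 43400·699/27330000 = 1.11 mm.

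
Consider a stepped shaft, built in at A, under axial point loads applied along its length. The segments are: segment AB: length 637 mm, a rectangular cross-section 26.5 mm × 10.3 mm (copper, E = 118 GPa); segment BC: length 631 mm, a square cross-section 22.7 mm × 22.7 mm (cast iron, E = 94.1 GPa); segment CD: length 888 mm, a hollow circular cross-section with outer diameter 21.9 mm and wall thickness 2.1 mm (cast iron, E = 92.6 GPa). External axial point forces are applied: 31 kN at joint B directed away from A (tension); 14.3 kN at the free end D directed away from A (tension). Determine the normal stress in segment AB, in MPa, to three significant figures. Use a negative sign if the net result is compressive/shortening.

166 MPa

Internal axial forces (sectioning from the free end, tension +): N_CD = 14.3 kN, N_BC = 14.3 kN, N_AB = 45.3 kN.
A_AB = 273 mm².
σ_AB = N_AB/A_AB = 45300/273 = 166 MPa.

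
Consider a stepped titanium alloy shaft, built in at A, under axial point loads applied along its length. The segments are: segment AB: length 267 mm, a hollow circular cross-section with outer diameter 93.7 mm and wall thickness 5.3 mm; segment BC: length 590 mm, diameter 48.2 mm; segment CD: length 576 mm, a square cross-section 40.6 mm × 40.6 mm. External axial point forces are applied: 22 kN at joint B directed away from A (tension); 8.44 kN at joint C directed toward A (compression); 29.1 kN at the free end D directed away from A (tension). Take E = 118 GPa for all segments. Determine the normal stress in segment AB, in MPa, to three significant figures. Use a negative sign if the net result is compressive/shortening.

Internal axial forces (sectioning from the free end, tension +): N_CD = 29.1 kN, N_BC = 20.66 kN, N_AB = 42.66 kN.
A_AB = 1472 mm².
σ_AB = N_AB/A_AB = 42660/1472 = 28.98 MPa.

29.0 MPa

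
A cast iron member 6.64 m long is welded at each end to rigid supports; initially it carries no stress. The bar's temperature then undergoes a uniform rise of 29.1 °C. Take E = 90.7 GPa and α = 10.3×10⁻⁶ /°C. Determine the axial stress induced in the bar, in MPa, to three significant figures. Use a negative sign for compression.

-27.2 MPa

Free thermal expansion αLΔT = 10.3e-6 · 6640 · 29.1 = 1.99 mm.
The walls impose strain ε = −(1.99)/6640 = -2.9973e-04; σ = Eε = 90700 · -2.9973e-04 = -27.19 MPa.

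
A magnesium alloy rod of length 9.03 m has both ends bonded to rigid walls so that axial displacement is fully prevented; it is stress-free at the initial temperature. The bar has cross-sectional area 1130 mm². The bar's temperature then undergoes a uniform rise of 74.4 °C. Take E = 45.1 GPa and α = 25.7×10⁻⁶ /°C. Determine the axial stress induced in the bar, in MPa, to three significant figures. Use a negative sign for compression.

Free thermal expansion αLΔT = 25.7e-6 · 9030 · 74.4 = 17.27 mm.
The walls impose strain ε = −(17.27)/9030 = -1.9121e-03; σ = Eε = 45100 · -1.9121e-03 = -86.23 MPa.

-86.2 MPa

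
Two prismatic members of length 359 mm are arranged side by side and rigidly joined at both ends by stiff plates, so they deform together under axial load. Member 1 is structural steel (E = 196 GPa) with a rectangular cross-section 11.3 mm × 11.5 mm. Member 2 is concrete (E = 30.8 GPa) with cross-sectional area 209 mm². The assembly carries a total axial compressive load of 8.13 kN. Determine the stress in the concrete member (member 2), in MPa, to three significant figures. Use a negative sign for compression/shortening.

-7.85 MPa

A_1 = 130 mm².
Equal strain + equilibrium ⇒ each member carries load in proportion to AE: A₁E₁ = 25470000 N, A₂E₂ = 6437000 N, ΣAE = 31910000 N.
σ₂ = P·E₂/ΣAE = -8130·30800/31910000 = -7.848 MPa.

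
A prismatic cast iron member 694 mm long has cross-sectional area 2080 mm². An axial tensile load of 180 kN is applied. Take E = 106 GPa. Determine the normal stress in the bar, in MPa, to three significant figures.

σ = N/A = 180000/2080 = 86.54 MPa.

86.5 MPa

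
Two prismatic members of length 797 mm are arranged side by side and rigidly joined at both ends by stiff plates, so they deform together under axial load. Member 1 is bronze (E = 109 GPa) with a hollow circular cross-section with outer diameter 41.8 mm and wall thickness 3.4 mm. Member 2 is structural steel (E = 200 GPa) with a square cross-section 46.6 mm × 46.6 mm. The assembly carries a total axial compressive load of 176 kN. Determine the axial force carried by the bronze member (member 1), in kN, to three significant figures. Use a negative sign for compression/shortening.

-16.4 kN

A_1 = 410.2 mm².
A_2 = 2172 mm².
Equal strain + equilibrium ⇒ each member carries load in proportion to AE: A₁E₁ = 44710000 N, A₂E₂ = 434300000 N, ΣAE = 479000000 N.
F₁ = P·A₁E₁/ΣAE = -176000·44710000/479000000 = -16430 N.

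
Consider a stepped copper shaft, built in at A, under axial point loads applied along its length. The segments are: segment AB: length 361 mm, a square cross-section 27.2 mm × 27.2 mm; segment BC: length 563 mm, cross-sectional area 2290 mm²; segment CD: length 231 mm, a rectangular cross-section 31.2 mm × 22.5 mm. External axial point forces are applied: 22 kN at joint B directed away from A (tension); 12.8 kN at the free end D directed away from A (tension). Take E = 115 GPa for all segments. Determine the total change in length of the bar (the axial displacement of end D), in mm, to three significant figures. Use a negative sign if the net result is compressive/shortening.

Internal axial forces (sectioning from the free end, tension +): N_CD = 12.8 kN, N_BC = 12.8 kN, N_AB = 34.8 kN.
A_AB = 739.8 mm².
A_CD = 702 mm².
δ_AB = 34800·361/(739.8·115000) = 0.1477 mm
δ_BC = 12800·563/(2290·115000) = 0.02736 mm
δ_CD = 12800·231/(702·115000) = 0.03663 mm
δ = Σδ_i = 0.2116 mm.

0.212 mm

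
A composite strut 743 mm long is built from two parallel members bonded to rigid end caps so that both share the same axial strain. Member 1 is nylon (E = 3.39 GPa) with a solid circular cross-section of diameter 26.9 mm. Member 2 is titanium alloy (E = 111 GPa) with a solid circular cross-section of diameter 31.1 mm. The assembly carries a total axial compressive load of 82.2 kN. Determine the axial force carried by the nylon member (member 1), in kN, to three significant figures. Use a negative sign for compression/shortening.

-1.84 kN

A_1 = 568.3 mm².
A_2 = 759.6 mm².
Equal strain + equilibrium ⇒ each member carries load in proportion to AE: A₁E₁ = 1927000 N, A₂E₂ = 84320000 N, ΣAE = 86250000 N.
F₁ = P·A₁E₁/ΣAE = -82200·1927000/86250000 = -1836 N.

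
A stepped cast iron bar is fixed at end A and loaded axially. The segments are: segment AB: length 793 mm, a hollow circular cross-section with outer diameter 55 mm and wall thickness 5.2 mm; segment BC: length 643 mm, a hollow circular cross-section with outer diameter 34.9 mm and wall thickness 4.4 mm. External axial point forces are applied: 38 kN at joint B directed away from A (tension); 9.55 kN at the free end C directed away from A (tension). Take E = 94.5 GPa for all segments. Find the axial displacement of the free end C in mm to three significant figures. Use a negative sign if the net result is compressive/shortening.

0.645 mm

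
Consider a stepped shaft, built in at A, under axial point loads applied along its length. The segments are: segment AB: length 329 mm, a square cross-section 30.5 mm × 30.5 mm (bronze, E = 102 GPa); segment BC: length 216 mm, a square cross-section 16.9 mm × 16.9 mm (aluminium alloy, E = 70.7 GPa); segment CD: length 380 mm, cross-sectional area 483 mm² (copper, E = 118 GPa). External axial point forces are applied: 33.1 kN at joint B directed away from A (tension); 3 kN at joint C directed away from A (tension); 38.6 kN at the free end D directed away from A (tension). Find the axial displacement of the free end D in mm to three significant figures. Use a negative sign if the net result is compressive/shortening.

0.961 mm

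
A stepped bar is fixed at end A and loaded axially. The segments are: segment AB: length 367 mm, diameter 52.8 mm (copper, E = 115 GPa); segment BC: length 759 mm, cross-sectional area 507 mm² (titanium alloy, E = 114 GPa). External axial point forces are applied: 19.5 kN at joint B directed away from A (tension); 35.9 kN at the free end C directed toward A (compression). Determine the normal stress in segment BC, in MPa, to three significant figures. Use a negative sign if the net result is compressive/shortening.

-70.8 MPa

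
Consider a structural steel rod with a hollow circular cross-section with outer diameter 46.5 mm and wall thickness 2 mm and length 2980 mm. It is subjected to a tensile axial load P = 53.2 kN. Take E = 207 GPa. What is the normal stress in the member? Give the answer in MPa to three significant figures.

190 MPa

A = 279.6 mm².
σ = N/A = 53200/279.6 = 190.3 MPa.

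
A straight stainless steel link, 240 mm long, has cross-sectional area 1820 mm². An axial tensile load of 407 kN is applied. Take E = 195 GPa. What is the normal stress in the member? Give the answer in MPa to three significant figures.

σ = N/A = 407000/1820 = 223.6 MPa.

224 MPa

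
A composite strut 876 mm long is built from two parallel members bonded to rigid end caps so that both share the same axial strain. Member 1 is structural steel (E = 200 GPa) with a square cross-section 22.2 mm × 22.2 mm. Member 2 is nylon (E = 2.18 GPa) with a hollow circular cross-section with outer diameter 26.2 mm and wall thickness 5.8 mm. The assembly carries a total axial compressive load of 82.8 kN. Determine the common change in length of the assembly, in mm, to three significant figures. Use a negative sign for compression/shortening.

-0.730 mm

A_1 = 492.8 mm².
A_2 = 371.7 mm².
Equal strain + equilibrium ⇒ each member carries load in proportion to AE: A₁E₁ = 98570000 N, A₂E₂ = 810300 N, ΣAE = 99380000 N.
δ = PL/ΣAE = -82800·876/99380000 = -0.7299 mm.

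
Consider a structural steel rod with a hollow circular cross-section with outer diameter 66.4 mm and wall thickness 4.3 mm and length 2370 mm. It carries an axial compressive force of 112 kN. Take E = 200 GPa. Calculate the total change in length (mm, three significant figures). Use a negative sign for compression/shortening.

-1.58 mm

A = 838.9 mm².
δ_mech = NL/(AE) = -112000·2370/(838.9·200000) = -1.582 mm.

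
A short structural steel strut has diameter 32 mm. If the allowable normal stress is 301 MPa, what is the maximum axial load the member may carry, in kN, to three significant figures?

A = 804.2 mm².
P_max = σ_allow · A = 301 · 804.2 = 242100 N = 242.1 kN.

242 kN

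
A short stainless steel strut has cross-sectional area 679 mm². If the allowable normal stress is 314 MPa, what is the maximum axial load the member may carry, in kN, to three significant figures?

P_max = σ_allow · A = 314 · 679 = 213200 N = 213.2 kN.

213 kN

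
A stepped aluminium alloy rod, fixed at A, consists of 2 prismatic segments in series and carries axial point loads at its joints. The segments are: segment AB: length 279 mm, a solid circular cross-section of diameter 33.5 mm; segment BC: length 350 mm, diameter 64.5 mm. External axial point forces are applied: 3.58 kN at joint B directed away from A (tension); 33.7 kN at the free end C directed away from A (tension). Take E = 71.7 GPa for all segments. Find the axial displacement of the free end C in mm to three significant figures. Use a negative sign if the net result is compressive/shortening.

0.215 mm

Internal axial forces (sectioning from the free end, tension +): N_BC = 33.7 kN, N_AB = 37.28 kN.
A_AB = 881.4 mm².
A_BC = 3267 mm².
δ_AB = 37280·279/(881.4·71700) = 0.1646 mm
δ_BC = 33700·350/(3267·71700) = 0.05035 mm
δ = Σδ_i = 0.2149 mm.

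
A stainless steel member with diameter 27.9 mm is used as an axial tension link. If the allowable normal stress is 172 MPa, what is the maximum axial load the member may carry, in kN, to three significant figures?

105 kN

A = 611.4 mm².
P_max = σ_allow · A = 172 · 611.4 = 105200 N = 105.2 kN.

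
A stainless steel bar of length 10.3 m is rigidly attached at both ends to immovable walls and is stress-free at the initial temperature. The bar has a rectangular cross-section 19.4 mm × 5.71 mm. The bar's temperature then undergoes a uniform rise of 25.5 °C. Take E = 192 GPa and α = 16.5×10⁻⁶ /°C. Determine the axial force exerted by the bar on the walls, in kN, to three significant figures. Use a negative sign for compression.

Free thermal expansion αLΔT = 16.5e-6 · 10300 · 25.5 = 4.334 mm.
The walls impose strain ε = −(4.334)/10300 = -4.2075e-04; σ = Eε = 192000 · -4.2075e-04 = -80.78 MPa.
Wall reaction R = σ·A = -80.78·110.8 = -8949 N = -8.949 kN.

-8.95 kN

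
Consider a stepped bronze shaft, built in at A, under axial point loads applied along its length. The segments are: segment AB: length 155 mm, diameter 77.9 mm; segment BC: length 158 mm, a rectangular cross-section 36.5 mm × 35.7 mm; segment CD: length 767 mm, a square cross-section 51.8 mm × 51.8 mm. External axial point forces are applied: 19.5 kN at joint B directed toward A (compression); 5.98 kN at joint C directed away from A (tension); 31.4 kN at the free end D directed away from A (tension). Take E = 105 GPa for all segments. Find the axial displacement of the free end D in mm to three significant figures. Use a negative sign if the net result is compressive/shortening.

Internal axial forces (sectioning from the free end, tension +): N_CD = 31.4 kN, N_BC = 37.38 kN, N_AB = 17.88 kN.
A_AB = 4766 mm².
A_BC = 1303 mm².
A_CD = 2683 mm².
δ_AB = 17880·155/(4766·105000) = 0.005538 mm
δ_BC = 37380·158/(1303·105000) = 0.04317 mm
δ_CD = 31400·767/(2683·105000) = 0.08548 mm
δ = Σδ_i = 0.1342 mm.

0.134 mm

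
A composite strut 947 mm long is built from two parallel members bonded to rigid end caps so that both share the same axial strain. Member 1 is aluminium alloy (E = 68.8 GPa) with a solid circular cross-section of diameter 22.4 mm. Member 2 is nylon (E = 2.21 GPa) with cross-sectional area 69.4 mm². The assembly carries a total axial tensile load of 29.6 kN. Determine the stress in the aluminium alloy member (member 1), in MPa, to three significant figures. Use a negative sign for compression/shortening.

74.7 MPa

A_1 = 394.1 mm².
Equal strain + equilibrium ⇒ each member carries load in proportion to AE: A₁E₁ = 27110000 N, A₂E₂ = 153400 N, ΣAE = 27270000 N.
σ₁ = P·E₁/ΣAE = 29600·68800/27270000 = 74.69 MPa.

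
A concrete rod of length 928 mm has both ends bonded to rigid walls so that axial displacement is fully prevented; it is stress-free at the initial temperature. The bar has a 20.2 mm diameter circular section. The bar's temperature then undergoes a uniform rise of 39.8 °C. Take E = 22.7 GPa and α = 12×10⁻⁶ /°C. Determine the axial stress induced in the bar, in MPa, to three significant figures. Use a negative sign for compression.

Free thermal expansion αLΔT = 12e-6 · 928 · 39.8 = 0.4432 mm.
The walls impose strain ε = −(0.4432)/928 = -4.7760e-04; σ = Eε = 22700 · -4.7760e-04 = -10.84 MPa.

-10.8 MPa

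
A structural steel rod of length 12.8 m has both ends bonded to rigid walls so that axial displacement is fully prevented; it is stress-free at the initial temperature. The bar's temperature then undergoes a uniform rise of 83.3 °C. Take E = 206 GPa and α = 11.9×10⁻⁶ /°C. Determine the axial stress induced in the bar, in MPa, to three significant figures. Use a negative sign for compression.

Free thermal expansion αLΔT = 11.9e-6 · 12800 · 83.3 = 12.69 mm.
The walls impose strain ε = −(12.69)/12800 = -9.9127e-04; σ = Eε = 206000 · -9.9127e-04 = -204.2 MPa.

-204 MPa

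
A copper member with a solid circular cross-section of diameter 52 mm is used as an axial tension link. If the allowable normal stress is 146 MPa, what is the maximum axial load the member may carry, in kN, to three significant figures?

A = 2124 mm².
P_max = σ_allow · A = 146 · 2124 = 310100 N = 310.1 kN.

310 kN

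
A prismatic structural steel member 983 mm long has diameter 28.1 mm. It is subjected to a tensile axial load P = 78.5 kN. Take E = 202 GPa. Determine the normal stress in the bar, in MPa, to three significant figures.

A = 620.2 mm².
σ = N/A = 78500/620.2 = 126.6 MPa.

127 MPa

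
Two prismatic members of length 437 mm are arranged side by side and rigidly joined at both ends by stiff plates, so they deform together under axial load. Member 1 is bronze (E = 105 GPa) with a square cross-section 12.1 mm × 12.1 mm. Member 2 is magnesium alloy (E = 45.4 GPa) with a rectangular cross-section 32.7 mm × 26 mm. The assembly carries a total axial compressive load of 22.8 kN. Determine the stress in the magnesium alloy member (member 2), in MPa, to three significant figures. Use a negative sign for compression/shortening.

A_1 = 146.4 mm².
A_2 = 850.2 mm².
Equal strain + equilibrium ⇒ each member carries load in proportion to AE: A₁E₁ = 15370000 N, A₂E₂ = 38600000 N, ΣAE = 53970000 N.
σ₂ = P·E₂/ΣAE = -22800·45400/53970000 = -19.18 MPa.

-19.2 MPa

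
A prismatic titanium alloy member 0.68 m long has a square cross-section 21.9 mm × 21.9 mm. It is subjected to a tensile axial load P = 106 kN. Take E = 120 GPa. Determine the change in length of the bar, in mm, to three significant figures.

A = 479.6 mm².
δ_mech = NL/(AE) = 106000·680/(479.6·120000) = 1.252 mm.

1.25 mm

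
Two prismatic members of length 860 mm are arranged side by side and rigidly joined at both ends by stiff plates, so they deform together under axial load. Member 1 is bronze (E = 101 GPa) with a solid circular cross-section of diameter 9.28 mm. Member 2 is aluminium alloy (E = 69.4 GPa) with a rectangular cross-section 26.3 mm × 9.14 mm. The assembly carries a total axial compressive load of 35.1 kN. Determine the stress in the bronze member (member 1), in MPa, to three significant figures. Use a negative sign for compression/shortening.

-151 MPa

A_1 = 67.64 mm².
A_2 = 240.4 mm².
Equal strain + equilibrium ⇒ each member carries load in proportion to AE: A₁E₁ = 6831000 N, A₂E₂ = 16680000 N, ΣAE = 23510000 N.
σ₁ = P·E₁/ΣAE = -35100·101000/23510000 = -150.8 MPa.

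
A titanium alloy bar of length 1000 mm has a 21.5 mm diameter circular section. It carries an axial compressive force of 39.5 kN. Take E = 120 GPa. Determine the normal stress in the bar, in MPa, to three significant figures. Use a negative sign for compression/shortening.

-109 MPa

A = 363.1 mm².
σ = N/A = -39500/363.1 = -108.8 MPa.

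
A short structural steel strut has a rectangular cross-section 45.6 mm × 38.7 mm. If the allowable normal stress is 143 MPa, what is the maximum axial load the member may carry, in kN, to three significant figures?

A = 1765 mm².
P_max = σ_allow · A = 143 · 1765 = 252400 N = 252.4 kN.

252 kN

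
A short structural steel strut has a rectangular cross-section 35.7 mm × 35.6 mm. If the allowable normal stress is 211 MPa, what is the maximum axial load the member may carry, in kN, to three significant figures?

268 kN

A = 1271 mm².
P_max = σ_allow · A = 211 · 1271 = 268200 N = 268.2 kN.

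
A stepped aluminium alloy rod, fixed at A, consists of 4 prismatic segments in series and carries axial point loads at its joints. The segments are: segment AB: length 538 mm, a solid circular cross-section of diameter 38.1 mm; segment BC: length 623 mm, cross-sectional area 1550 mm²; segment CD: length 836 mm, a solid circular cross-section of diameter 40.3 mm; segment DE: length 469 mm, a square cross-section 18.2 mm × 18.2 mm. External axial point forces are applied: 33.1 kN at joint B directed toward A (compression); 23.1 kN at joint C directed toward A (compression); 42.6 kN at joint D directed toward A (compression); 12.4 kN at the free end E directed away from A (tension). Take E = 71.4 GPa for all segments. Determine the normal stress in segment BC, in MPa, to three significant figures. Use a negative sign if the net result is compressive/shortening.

Internal axial forces (sectioning from the free end, tension +): N_DE = 12.4 kN, N_CD = -30.2 kN, N_BC = -53.3 kN, N_AB = -86.4 kN.
σ_BC = N_BC/A_BC = -53300/1550 = -34.39 MPa.

-34.4 MPa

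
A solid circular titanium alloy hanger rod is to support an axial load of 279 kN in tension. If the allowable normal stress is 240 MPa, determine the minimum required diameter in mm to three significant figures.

Required area A ≥ P/σ_allow = 279000/240 = 1162 mm².
For a solid circular section, d ≥ √(4A/π) = 38.47 mm.

38.5 mm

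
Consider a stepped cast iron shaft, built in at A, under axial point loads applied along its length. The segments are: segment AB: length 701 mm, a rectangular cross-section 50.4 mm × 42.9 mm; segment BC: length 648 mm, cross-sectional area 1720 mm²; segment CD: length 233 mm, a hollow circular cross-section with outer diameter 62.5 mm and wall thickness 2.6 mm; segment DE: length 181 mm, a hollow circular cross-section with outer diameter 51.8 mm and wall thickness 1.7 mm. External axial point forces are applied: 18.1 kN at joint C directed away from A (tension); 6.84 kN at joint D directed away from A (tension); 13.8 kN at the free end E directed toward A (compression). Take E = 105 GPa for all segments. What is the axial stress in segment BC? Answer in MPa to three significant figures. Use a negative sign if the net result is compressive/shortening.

6.48 MPa

Internal axial forces (sectioning from the free end, tension +): N_DE = -13.8 kN, N_CD = -6.96 kN, N_BC = 11.14 kN, N_AB = 11.14 kN.
σ_BC = N_BC/A_BC = 11140/1720 = 6.477 MPa.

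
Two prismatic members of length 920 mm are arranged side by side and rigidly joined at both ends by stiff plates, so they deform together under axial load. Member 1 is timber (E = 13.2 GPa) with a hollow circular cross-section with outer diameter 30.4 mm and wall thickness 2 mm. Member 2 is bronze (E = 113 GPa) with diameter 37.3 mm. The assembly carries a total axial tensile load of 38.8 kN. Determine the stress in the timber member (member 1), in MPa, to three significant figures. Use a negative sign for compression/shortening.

A_1 = 178.4 mm².
A_2 = 1093 mm².
Equal strain + equilibrium ⇒ each member carries load in proportion to AE: A₁E₁ = 2355000 N, A₂E₂ = 123500000 N, ΣAE = 125800000 N.
σ₁ = P·E₁/ΣAE = 38800·13200/125800000 = 4.07 MPa.

4.07 MPa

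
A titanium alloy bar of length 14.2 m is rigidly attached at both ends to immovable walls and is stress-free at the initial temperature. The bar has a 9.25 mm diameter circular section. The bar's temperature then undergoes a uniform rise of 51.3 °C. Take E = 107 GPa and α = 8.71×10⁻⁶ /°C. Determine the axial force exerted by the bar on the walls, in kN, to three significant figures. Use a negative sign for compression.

-3.21 kN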